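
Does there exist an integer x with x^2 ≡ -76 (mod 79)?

Reduce the numerator: -76 ≡ 3 (mod 79), so (-76/79) = (3/79).
Both 3 ≡ 3 and 79 ≡ 3 (mod 4), so reciprocity gives (3/79) = -(79/3). Reduce: 79 ≡ 1 (mod 3). Now have -(1/3).
(1/3) = 1. Collecting the sign factors: -1.
The Legendre symbol is -1, so x^2 ≡ -76 (mod 79) has no solution.

no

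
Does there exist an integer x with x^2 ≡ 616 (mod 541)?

(616|541)
  = (75|541)    [616 ≡ 75 mod 541]
  = (541|75)    [QR: 541 ≡ 1 mod 4, sign kept]
  = (16|75)    [541 ≡ 16 mod 75]
  = (1|75)    [75 ≡ 3 mod 8 ⇒ (2|75)^4 = +1]
  = 1    [(1|75) = 1]
The Legendre symbol is 1, so x^2 ≡ 616 (mod 541) has solution.

yes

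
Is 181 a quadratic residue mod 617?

no

(181/617)
  = (617/181)    [QR: 181 ≡ 1 mod 4, sign kept]
  = (74/181)    [617 ≡ 74 mod 181]
  = -(37/181)    [181 ≡ 5 mod 8 ⇒ (2/181) = -1]
  = -(181/37)    [QR: 37 ≡ 1 mod 4, sign kept]
  = -(33/37)    [181 ≡ 33 mod 37]
  = -(37/33)    [QR: 33 ≡ 1 mod 4, sign kept]
  = -(4/33)    [37 ≡ 4 mod 33]
  = -(1/33)    [33 ≡ 1 mod 8 ⇒ (2/33)^2 = +1]
  = -1    [(1/33) = 1]
(181/617) = -1, and 617 is prime, so 181 is not a quadratic residue mod 617.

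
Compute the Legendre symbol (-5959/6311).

(-5959/6311)
  = (352/6311)    [-5959 ≡ 352 mod 6311]
  = (11/6311)    [6311 ≡ 7 mod 8 ⇒ (2/6311)^5 = +1]
  = -(6311/11)    [QR: both ≡ 3 mod 4, sign flips]
  = -(8/11)    [6311 ≡ 8 mod 11]
  = (1/11)    [11 ≡ 3 mod 8 ⇒ (2/11)^3 = -1]
  = 1    [(1/11) = 1]

1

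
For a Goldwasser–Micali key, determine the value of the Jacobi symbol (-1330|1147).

1

(-1330|1147)
  = -(1330|1147)    [1147 ≡ 3 mod 4 ⇒ (-1|1147) = -1]
  = -(183|1147)    [1330 ≡ 183 mod 1147]
  = (1147|183)    [QR: both ≡ 3 mod 4, sign flips]
  = (49|183)    [1147 ≡ 49 mod 183]
  = (183|49)    [QR: 49 ≡ 1 mod 4, sign kept]
  = (36|49)    [183 ≡ 36 mod 49]
  = (9|49)    [49 ≡ 1 mod 8 ⇒ (2|49)^2 = +1]
  = (49|9)    [QR: 9 ≡ 1 mod 4, sign kept]
  = (4|9)    [49 ≡ 4 mod 9]
  = (1|9)    [9 ≡ 1 mod 8 ⇒ (2|9)^2 = +1]
  = 1    [(1|9) = 1]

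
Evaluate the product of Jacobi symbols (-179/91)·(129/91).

1

By multiplicativity, (-179·129/91) = (-179/91)·(129/91).
First factor (-179/91):
(-179/91)
  = (3/91)    [-179 ≡ 3 mod 91]
  = -(91/3)    [QR: both ≡ 3 mod 4, sign flips]
  = -(1/3)    [91 ≡ 1 mod 3]
  = -1    [(1/3) = 1]
Second factor (129/91):
(129/91)
  = (38/91)    [129 ≡ 38 mod 91]
  = -(19/91)    [91 ≡ 3 mod 8 ⇒ (2/91) = -1]
  = (91/19)    [QR: both ≡ 3 mod 4, sign flips]
  = (15/19)    [91 ≡ 15 mod 19]
  = -(19/15)    [QR: both ≡ 3 mod 4, sign flips]
  = -(4/15)    [19 ≡ 4 mod 15]
  = -(1/15)    [15 ≡ 7 mod 8 ⇒ (2/15)^2 = +1]
  = -1    [(1/15) = 1]
Product: (-1)·(-1) = 1.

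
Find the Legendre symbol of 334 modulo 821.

1

(334|821)
  = -(167|821)    [821 ≡ 5 mod 8 ⇒ (2|821) = -1]
  = -(821|167)    [QR: 821 ≡ 1 mod 4, sign kept]
  = -(153|167)    [821 ≡ 153 mod 167]
  = -(167|153)    [QR: 153 ≡ 1 mod 4, sign kept]
  = -(14|153)    [167 ≡ 14 mod 153]
  = -(7|153)    [153 ≡ 1 mod 8 ⇒ (2|153) = +1]
  = -(153|7)    [QR: 153 ≡ 1 mod 4, sign kept]
  = -(6|7)    [153 ≡ 6 mod 7]
  = -(3|7)    [7 ≡ 7 mod 8 ⇒ (2|7) = +1]
  = (7|3)    [QR: both ≡ 3 mod 4, sign flips]
  = (1|3)    [7 ≡ 1 mod 3]
  = 1    [(1|3) = 1]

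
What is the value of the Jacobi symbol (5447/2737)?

(5447/2737)
  = (2710/2737)    [5447 ≡ 2710 mod 2737]
  = (1355/2737)    [2737 ≡ 1 mod 8 ⇒ (2/2737) = +1]
  = (2737/1355)    [QR: 2737 ≡ 1 mod 4, sign kept]
  = (27/1355)    [2737 ≡ 27 mod 1355]
  = -(1355/27)    [QR: both ≡ 3 mod 4, sign flips]
  = -(5/27)    [1355 ≡ 5 mod 27]
  = -(27/5)    [QR: 5 ≡ 1 mod 4, sign kept]
  = -(2/5)    [27 ≡ 2 mod 5]
  = (1/5)    [5 ≡ 5 mod 8 ⇒ (2/5) = -1]
  = 1    [(1/5) = 1]

1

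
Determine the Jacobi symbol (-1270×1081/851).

0

By multiplicativity, (-1270·1081/851) = (-1270/851)·(1081/851).
First factor (-1270/851):
Reduce the numerator: -1270 ≡ 432 (mod 851), so (-1270/851) = (432/851).
Factor out 2: 432 = 2^4·27. Since 851 ≡ 3 (mod 8), (2/851) = -1, and (2/851)^4 = +1. Now have (27/851).
Both 27 ≡ 3 and 851 ≡ 3 (mod 4), so reciprocity gives (27/851) = -(851/27). Reduce: 851 ≡ 14 (mod 27). Now have -(14/27).
Factor out 2: 14 = 2·7. Since 27 ≡ 3 (mod 8), (2/27) = -1. Now have (7/27).
Both 7 ≡ 3 and 27 ≡ 3 (mod 4), so reciprocity gives (7/27) = -(27/7). Reduce: 27 ≡ 6 (mod 7). Now have -(6/7).
Factor out 2: 6 = 2·3. Since 7 ≡ 7 (mod 8), (2/7) = +1. Now have -(3/7).
Both 3 ≡ 3 and 7 ≡ 3 (mod 4), so reciprocity gives (3/7) = -(7/3). Reduce: 7 ≡ 1 (mod 3). Now have (1/3).
(1/3) = 1. Collecting the sign factors: 1.
Second factor (1081/851):
Reduce the numerator: 1081 ≡ 230 (mod 851), so (1081/851) = (230/851).
Factor out 2: 230 = 2·115. Since 851 ≡ 3 (mod 8), (2/851) = -1. Now have -(115/851).
Both 115 ≡ 3 and 851 ≡ 3 (mod 4), so reciprocity gives (115/851) = -(851/115). Reduce: 851 ≡ 46 (mod 115). Now have (46/115).
Factor out 2: 46 = 2·23. Since 115 ≡ 3 (mod 8), (2/115) = -1. Now have -(23/115).
Both 23 ≡ 3 and 115 ≡ 3 (mod 4), so reciprocity gives (23/115) = -(115/23). Reduce: 115 ≡ 0 (mod 23). Now have (0/23).
The numerator is now 0 with denominator 23 > 1: the symbol is 0.
Product: (1)·(0) = 0.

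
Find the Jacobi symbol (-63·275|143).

0

By multiplicativity, (-63·275|143) = (-63|143)·(275|143).
First factor (-63|143):
Reduce the numerator: -63 ≡ 80 (mod 143), so (-63|143) = (80|143).
Factor out 2: 80 = 2^4·5. Since 143 ≡ 7 (mod 8), (2|143) = +1, and (2|143)^4 = +1. Now have (5|143).
5 ≡ 1 (mod 4), so quadratic reciprocity gives (5|143) = (143|5). Reduce: 143 ≡ 3 (mod 5). Now have (3|5).
5 ≡ 1 (mod 4), so quadratic reciprocity gives (3|5) = (5|3). Reduce: 5 ≡ 2 (mod 3). Now have (2|3).
Factor out 2: 2 = 2. Since 3 ≡ 3 (mod 8), (2|3) = -1. Now have -(1|3).
(1|3) = 1. Collecting the sign factors: -1.
Second factor (275|143):
Reduce the numerator: 275 ≡ 132 (mod 143), so (275|143) = (132|143).
Factor out 2: 132 = 2^2·33. Since 143 ≡ 7 (mod 8), (2|143) = +1, and (2|143)^2 = +1. Now have (33|143).
33 ≡ 1 (mod 4), so quadratic reciprocity gives (33|143) = (143|33). Reduce: 143 ≡ 11 (mod 33). Now have (11|33).
33 ≡ 1 (mod 4), so quadratic reciprocity gives (11|33) = (33|11). Reduce: 33 ≡ 0 (mod 11). Now have (0|11).
The numerator is now 0 with denominator 11 > 1: the symbol is 0.
Product: (-1)·(0) = 0.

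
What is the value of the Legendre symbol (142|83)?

Reduce the numerator: 142 ≡ 59 (mod 83), so (142|83) = (59|83).
Both 59 ≡ 3 and 83 ≡ 3 (mod 4), so reciprocity gives (59|83) = -(83|59). Reduce: 83 ≡ 24 (mod 59). Now have -(24|59).
Factor out 2: 24 = 2^3·3. Since 59 ≡ 3 (mod 8), (2|59) = -1, and (2|59)^3 = -1. Now have (3|59).
Both 3 ≡ 3 and 59 ≡ 3 (mod 4), so reciprocity gives (3|59) = -(59|3). Reduce: 59 ≡ 2 (mod 3). Now have -(2|3).
Factor out 2: 2 = 2. Since 3 ≡ 3 (mod 8), (2|3) = -1. Now have (1|3).
(1|3) = 1. Collecting the sign factors: 1.

1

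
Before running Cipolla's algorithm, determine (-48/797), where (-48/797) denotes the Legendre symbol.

-1

(-48/797)
  = (749/797)    [-48 ≡ 749 mod 797]
  = (797/749)    [QR: 749 ≡ 1 mod 4, sign kept]
  = (48/749)    [797 ≡ 48 mod 749]
  = (3/749)    [749 ≡ 5 mod 8 ⇒ (2/749)^4 = +1]
  = (749/3)    [QR: 749 ≡ 1 mod 4, sign kept]
  = (2/3)    [749 ≡ 2 mod 3]
  = -(1/3)    [3 ≡ 3 mod 8 ⇒ (2/3) = -1]
  = -1    [(1/3) = 1]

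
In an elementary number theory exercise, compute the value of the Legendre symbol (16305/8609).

Reduce the numerator: 16305 ≡ 7696 (mod 8609), so (16305/8609) = (7696/8609).
Factor out 2: 7696 = 2^4·481. Since 8609 ≡ 1 (mod 8), (2/8609) = +1, and (2/8609)^4 = +1. Now have (481/8609).
481 ≡ 1 (mod 4), so quadratic reciprocity gives (481/8609) = (8609/481). Reduce: 8609 ≡ 432 (mod 481). Now have (432/481).
Factor out 2: 432 = 2^4·27. Since 481 ≡ 1 (mod 8), (2/481) = +1, and (2/481)^4 = +1. Now have (27/481).
481 ≡ 1 (mod 4), so quadratic reciprocity gives (27/481) = (481/27). Reduce: 481 ≡ 22 (mod 27). Now have (22/27).
Factor out 2: 22 = 2·11. Since 27 ≡ 3 (mod 8), (2/27) = -1. Now have -(11/27).
Both 11 ≡ 3 and 27 ≡ 3 (mod 4), so reciprocity gives (11/27) = -(27/11). Reduce: 27 ≡ 5 (mod 11). Now have (5/11).
5 ≡ 1 (mod 4), so quadratic reciprocity gives (5/11) = (11/5). Reduce: 11 ≡ 1 (mod 5). Now have (1/5).
(1/5) = 1. Collecting the sign factors: 1.

1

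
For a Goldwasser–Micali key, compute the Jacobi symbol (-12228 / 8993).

-1

(-12228 / 8993)
  = (5758 / 8993)    [-12228 ≡ 5758 mod 8993]
  = (2879 / 8993)    [8993 ≡ 1 mod 8 ⇒ (2 / 8993) = +1]
  = (8993 / 2879)    [QR: 8993 ≡ 1 mod 4, sign kept]
  = (356 / 2879)    [8993 ≡ 356 mod 2879]
  = (89 / 2879)    [2879 ≡ 7 mod 8 ⇒ (2 / 2879)^2 = +1]
  = (2879 / 89)    [QR: 89 ≡ 1 mod 4, sign kept]
  = (31 / 89)    [2879 ≡ 31 mod 89]
  = (89 / 31)    [QR: 89 ≡ 1 mod 4, sign kept]
  = (27 / 31)    [89 ≡ 27 mod 31]
  = -(31 / 27)    [QR: both ≡ 3 mod 4, sign flips]
  = -(4 / 27)    [31 ≡ 4 mod 27]
  = -(1 / 27)    [27 ≡ 3 mod 8 ⇒ (2 / 27)^2 = +1]
  = -1    [(1 / 27) = 1]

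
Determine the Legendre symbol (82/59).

-1

(82/59)
  = (23/59)    [82 ≡ 23 mod 59]
  = -(59/23)    [QR: both ≡ 3 mod 4, sign flips]
  = -(13/23)    [59 ≡ 13 mod 23]
  = -(23/13)    [QR: 13 ≡ 1 mod 4, sign kept]
  = -(10/13)    [23 ≡ 10 mod 13]
  = (5/13)    [13 ≡ 5 mod 8 ⇒ (2/13) = -1]
  = (13/5)    [QR: 5 ≡ 1 mod 4, sign kept]
  = (3/5)    [13 ≡ 3 mod 5]
  = (5/3)    [QR: 5 ≡ 1 mod 4, sign kept]
  = (2/3)    [5 ≡ 2 mod 3]
  = -(1/3)    [3 ≡ 3 mod 8 ⇒ (2/3) = -1]
  = -1    [(1/3) = 1]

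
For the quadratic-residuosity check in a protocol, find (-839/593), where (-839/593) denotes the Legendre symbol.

1

Reduce the numerator: -839 ≡ 347 (mod 593), so (-839/593) = (347/593).
593 ≡ 1 (mod 4), so quadratic reciprocity gives (347/593) = (593/347). Reduce: 593 ≡ 246 (mod 347). Now have (246/347).
Factor out 2: 246 = 2·123. Since 347 ≡ 3 (mod 8), (2/347) = -1. Now have -(123/347).
Both 123 ≡ 3 and 347 ≡ 3 (mod 4), so reciprocity gives (123/347) = -(347/123). Reduce: 347 ≡ 101 (mod 123). Now have (101/123).
101 ≡ 1 (mod 4), so quadratic reciprocity gives (101/123) = (123/101). Reduce: 123 ≡ 22 (mod 101). Now have (22/101).
Factor out 2: 22 = 2·11. Since 101 ≡ 5 (mod 8), (2/101) = -1. Now have -(11/101).
101 ≡ 1 (mod 4), so quadratic reciprocity gives (11/101) = (101/11). Reduce: 101 ≡ 2 (mod 11). Now have -(2/11).
Factor out 2: 2 = 2. Since 11 ≡ 3 (mod 8), (2/11) = -1. Now have (1/11).
(1/11) = 1. Collecting the sign factors: 1.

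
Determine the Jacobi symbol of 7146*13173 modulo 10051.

-1

By multiplicativity, (7146·13173 / 10051) = (7146 / 10051)·(13173 / 10051).
First factor (7146 / 10051):
(7146 / 10051)
  = -(3573 / 10051)    [10051 ≡ 3 mod 8 ⇒ (2 / 10051) = -1]
  = -(10051 / 3573)    [QR: 3573 ≡ 1 mod 4, sign kept]
  = -(2905 / 3573)    [10051 ≡ 2905 mod 3573]
  = -(3573 / 2905)    [QR: 2905 ≡ 1 mod 4, sign kept]
  = -(668 / 2905)    [3573 ≡ 668 mod 2905]
  = -(167 / 2905)    [2905 ≡ 1 mod 8 ⇒ (2 / 2905)^2 = +1]
  = -(2905 / 167)    [QR: 2905 ≡ 1 mod 4, sign kept]
  = -(66 / 167)    [2905 ≡ 66 mod 167]
  = -(33 / 167)    [167 ≡ 7 mod 8 ⇒ (2 / 167) = +1]
  = -(167 / 33)    [QR: 33 ≡ 1 mod 4, sign kept]
  = -(2 / 33)    [167 ≡ 2 mod 33]
  = -(1 / 33)    [33 ≡ 1 mod 8 ⇒ (2 / 33) = +1]
  = -1    [(1 / 33) = 1]
Second factor (13173 / 10051):
(13173 / 10051)
  = (3122 / 10051)    [13173 ≡ 3122 mod 10051]
  = -(1561 / 10051)    [10051 ≡ 3 mod 8 ⇒ (2 / 10051) = -1]
  = -(10051 / 1561)    [QR: 1561 ≡ 1 mod 4, sign kept]
  = -(685 / 1561)    [10051 ≡ 685 mod 1561]
  = -(1561 / 685)    [QR: 685 ≡ 1 mod 4, sign kept]
  = -(191 / 685)    [1561 ≡ 191 mod 685]
  = -(685 / 191)    [QR: 685 ≡ 1 mod 4, sign kept]
  = -(112 / 191)    [685 ≡ 112 mod 191]
  = -(7 / 191)    [191 ≡ 7 mod 8 ⇒ (2 / 191)^4 = +1]
  = (191 / 7)    [QR: both ≡ 3 mod 4, sign flips]
  = (2 / 7)    [191 ≡ 2 mod 7]
  = (1 / 7)    [7 ≡ 7 mod 8 ⇒ (2 / 7) = +1]
  = 1    [(1 / 7) = 1]
Product: (-1)·(1) = -1.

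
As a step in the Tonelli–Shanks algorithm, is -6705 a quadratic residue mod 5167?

no

Reduce the numerator: -6705 ≡ 3629 (mod 5167), so (-6705/5167) = (3629/5167).
3629 ≡ 1 (mod 4), so quadratic reciprocity gives (3629/5167) = (5167/3629). Reduce: 5167 ≡ 1538 (mod 3629). Now have (1538/3629).
Factor out 2: 1538 = 2·769. Since 3629 ≡ 5 (mod 8), (2/3629) = -1. Now have -(769/3629).
769 ≡ 1 (mod 4), so quadratic reciprocity gives (769/3629) = (3629/769). Reduce: 3629 ≡ 553 (mod 769). Now have -(553/769).
553 ≡ 1 (mod 4), so quadratic reciprocity gives (553/769) = (769/553). Reduce: 769 ≡ 216 (mod 553). Now have -(216/553).
Factor out 2: 216 = 2^3·27. Since 553 ≡ 1 (mod 8), (2/553) = +1, and (2/553)^3 = +1. Now have -(27/553).
553 ≡ 1 (mod 4), so quadratic reciprocity gives (27/553) = (553/27). Reduce: 553 ≡ 13 (mod 27). Now have -(13/27).
13 ≡ 1 (mod 4), so quadratic reciprocity gives (13/27) = (27/13). Reduce: 27 ≡ 1 (mod 13). Now have -(1/13).
(1/13) = 1. Collecting the sign factors: -1.
The Legendre symbol is -1, so x^2 ≡ -6705 (mod 5167) has no solution.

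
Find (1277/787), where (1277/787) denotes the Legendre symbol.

Reduce the numerator: 1277 ≡ 490 (mod 787), so (1277/787) = (490/787).
Factor out 2: 490 = 2·245. Since 787 ≡ 3 (mod 8), (2/787) = -1. Now have -(245/787).
245 ≡ 1 (mod 4), so quadratic reciprocity gives (245/787) = (787/245). Reduce: 787 ≡ 52 (mod 245). Now have -(52/245).
Factor out 2: 52 = 2^2·13. Since 245 ≡ 5 (mod 8), (2/245) = -1, and (2/245)^2 = +1. Now have -(13/245).
13 ≡ 1 (mod 4), so quadratic reciprocity gives (13/245) = (245/13). Reduce: 245 ≡ 11 (mod 13). Now have -(11/13).
13 ≡ 1 (mod 4), so quadratic reciprocity gives (11/13) = (13/11). Reduce: 13 ≡ 2 (mod 11). Now have -(2/11).
Factor out 2: 2 = 2. Since 11 ≡ 3 (mod 8), (2/11) = -1. Now have (1/11).
(1/11) = 1. Collecting the sign factors: 1.

1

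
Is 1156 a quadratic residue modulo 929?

Reduce the numerator: 1156 ≡ 227 (mod 929), so (1156|929) = (227|929).
929 ≡ 1 (mod 4), so quadratic reciprocity gives (227|929) = (929|227). Reduce: 929 ≡ 21 (mod 227). Now have (21|227).
21 ≡ 1 (mod 4), so quadratic reciprocity gives (21|227) = (227|21). Reduce: 227 ≡ 17 (mod 21). Now have (17|21).
17 ≡ 1 (mod 4), so quadratic reciprocity gives (17|21) = (21|17). Reduce: 21 ≡ 4 (mod 17). Now have (4|17).
Factor out 2: 4 = 2^2. Since 17 ≡ 1 (mod 8), (2|17) = +1, and (2|17)^2 = +1. Now have (1|17).
(1|17) = 1. Collecting the sign factors: 1.
The Legendre symbol is 1, so x^2 ≡ 1156 (mod 929) has solution.

yes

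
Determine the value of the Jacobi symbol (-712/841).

(-712/841)
  = (712/841)    [841 ≡ 1 mod 4 ⇒ (-1/841) = +1]
  = (89/841)    [841 ≡ 1 mod 8 ⇒ (2/841)^3 = +1]
  = (841/89)    [QR: 89 ≡ 1 mod 4, sign kept]
  = (40/89)    [841 ≡ 40 mod 89]
  = (5/89)    [89 ≡ 1 mod 8 ⇒ (2/89)^3 = +1]
  = (89/5)    [QR: 5 ≡ 1 mod 4, sign kept]
  = (4/5)    [89 ≡ 4 mod 5]
  = (1/5)    [5 ≡ 5 mod 8 ⇒ (2/5)^2 = +1]
  = 1    [(1/5) = 1]

1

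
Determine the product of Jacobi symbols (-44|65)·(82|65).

1

By multiplicativity, (-44·82|65) = (-44|65)·(82|65).
First factor (-44|65):
Reduce the numerator: -44 ≡ 21 (mod 65), so (-44|65) = (21|65).
21 ≡ 1 (mod 4), so quadratic reciprocity gives (21|65) = (65|21). Reduce: 65 ≡ 2 (mod 21). Now have (2|21).
Factor out 2: 2 = 2. Since 21 ≡ 5 (mod 8), (2|21) = -1. Now have -(1|21).
(1|21) = 1. Collecting the sign factors: -1.
Second factor (82|65):
Reduce the numerator: 82 ≡ 17 (mod 65), so (82|65) = (17|65).
17 ≡ 1 (mod 4), so quadratic reciprocity gives (17|65) = (65|17). Reduce: 65 ≡ 14 (mod 17). Now have (14|17).
Factor out 2: 14 = 2·7. Since 17 ≡ 1 (mod 8), (2|17) = +1. Now have (7|17).
17 ≡ 1 (mod 4), so quadratic reciprocity gives (7|17) = (17|7). Reduce: 17 ≡ 3 (mod 7). Now have (3|7).
Both 3 ≡ 3 and 7 ≡ 3 (mod 4), so reciprocity gives (3|7) = -(7|3). Reduce: 7 ≡ 1 (mod 3). Now have -(1|3).
(1|3) = 1. Collecting the sign factors: -1.
Product: (-1)·(-1) = 1.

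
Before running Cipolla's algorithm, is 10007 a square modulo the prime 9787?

no

Reduce the numerator: 10007 ≡ 220 (mod 9787), so (10007/9787) = (220/9787).
Factor out 2: 220 = 2^2·55. Since 9787 ≡ 3 (mod 8), (2/9787) = -1, and (2/9787)^2 = +1. Now have (55/9787).
Both 55 ≡ 3 and 9787 ≡ 3 (mod 4), so reciprocity gives (55/9787) = -(9787/55). Reduce: 9787 ≡ 52 (mod 55). Now have -(52/55).
Factor out 2: 52 = 2^2·13. Since 55 ≡ 7 (mod 8), (2/55) = +1, and (2/55)^2 = +1. Now have -(13/55).
13 ≡ 1 (mod 4), so quadratic reciprocity gives (13/55) = (55/13). Reduce: 55 ≡ 3 (mod 13). Now have -(3/13).
13 ≡ 1 (mod 4), so quadratic reciprocity gives (3/13) = (13/3). Reduce: 13 ≡ 1 (mod 3). Now have -(1/3).
(1/3) = 1. Collecting the sign factors: -1.
The Legendre symbol is -1, so x^2 ≡ 10007 (mod 9787) has no solution.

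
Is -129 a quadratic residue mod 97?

yes

Reduce the numerator: -129 ≡ 65 (mod 97), so (-129/97) = (65/97).
65 ≡ 1 (mod 4), so quadratic reciprocity gives (65/97) = (97/65). Reduce: 97 ≡ 32 (mod 65). Now have (32/65).
Factor out 2: 32 = 2^5. Since 65 ≡ 1 (mod 8), (2/65) = +1, and (2/65)^5 = +1. Now have (1/65).
(1/65) = 1. Collecting the sign factors: 1.
(-129/97) = 1, and 97 is prime, so -129 is a quadratic residue mod 97.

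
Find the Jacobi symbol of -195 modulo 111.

0

(-195|111)
  = (27|111)    [-195 ≡ 27 mod 111]
  = -(111|27)    [QR: both ≡ 3 mod 4, sign flips]
  = -(3|27)    [111 ≡ 3 mod 27]
  = (27|3)    [QR: both ≡ 3 mod 4, sign flips]
  = (0|3)    [27 ≡ 0 mod 3]
  = 0    [numerator 0, gcd > 1]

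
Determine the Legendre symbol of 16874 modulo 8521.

Reduce the numerator: 16874 ≡ 8353 (mod 8521), so (16874/8521) = (8353/8521).
8353 ≡ 1 (mod 4), so quadratic reciprocity gives (8353/8521) = (8521/8353). Reduce: 8521 ≡ 168 (mod 8353). Now have (168/8353).
Factor out 2: 168 = 2^3·21. Since 8353 ≡ 1 (mod 8), (2/8353) = +1, and (2/8353)^3 = +1. Now have (21/8353).
21 ≡ 1 (mod 4), so quadratic reciprocity gives (21/8353) = (8353/21). Reduce: 8353 ≡ 16 (mod 21). Now have (16/21).
Factor out 2: 16 = 2^4. Since 21 ≡ 5 (mod 8), (2/21) = -1, and (2/21)^4 = +1. Now have (1/21).
(1/21) = 1. Collecting the sign factors: 1.

1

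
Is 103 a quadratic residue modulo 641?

yes

(103/641)
  = (641/103)    [QR: 641 ≡ 1 mod 4, sign kept]
  = (23/103)    [641 ≡ 23 mod 103]
  = -(103/23)    [QR: both ≡ 3 mod 4, sign flips]
  = -(11/23)    [103 ≡ 11 mod 23]
  = (23/11)    [QR: both ≡ 3 mod 4, sign flips]
  = (1/11)    [23 ≡ 1 mod 11]
  = 1    [(1/11) = 1]
(103/641) = 1, and 641 is prime, so 103 is a quadratic residue mod 641.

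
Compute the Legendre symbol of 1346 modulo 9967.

1

(1346/9967)
  = (673/9967)    [9967 ≡ 7 mod 8 ⇒ (2/9967) = +1]
  = (9967/673)    [QR: 673 ≡ 1 mod 4, sign kept]
  = (545/673)    [9967 ≡ 545 mod 673]
  = (673/545)    [QR: 545 ≡ 1 mod 4, sign kept]
  = (128/545)    [673 ≡ 128 mod 545]
  = (1/545)    [545 ≡ 1 mod 8 ⇒ (2/545)^7 = +1]
  = 1    [(1/545) = 1]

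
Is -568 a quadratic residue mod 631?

no

(-568/631)
  = (63/631)    [-568 ≡ 63 mod 631]
  = -(631/63)    [QR: both ≡ 3 mod 4, sign flips]
  = -(1/63)    [631 ≡ 1 mod 63]
  = -1    [(1/63) = 1]
(-568/631) = -1, and 631 is prime, so -568 is not a quadratic residue mod 631.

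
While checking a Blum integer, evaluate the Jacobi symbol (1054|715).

Reduce the numerator: 1054 ≡ 339 (mod 715), so (1054|715) = (339|715).
Both 339 ≡ 3 and 715 ≡ 3 (mod 4), so reciprocity gives (339|715) = -(715|339). Reduce: 715 ≡ 37 (mod 339). Now have -(37|339).
37 ≡ 1 (mod 4), so quadratic reciprocity gives (37|339) = (339|37). Reduce: 339 ≡ 6 (mod 37). Now have -(6|37).
Factor out 2: 6 = 2·3. Since 37 ≡ 5 (mod 8), (2|37) = -1. Now have (3|37).
37 ≡ 1 (mod 4), so quadratic reciprocity gives (3|37) = (37|3). Reduce: 37 ≡ 1 (mod 3). Now have (1|3).
(1|3) = 1. Collecting the sign factors: 1.

1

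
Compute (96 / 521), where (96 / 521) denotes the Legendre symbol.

-1

Factor out 2: 96 = 2^5·3. Since 521 ≡ 1 (mod 8), (2 / 521) = +1, and (2 / 521)^5 = +1. Now have (3 / 521).
521 ≡ 1 (mod 4), so quadratic reciprocity gives (3 / 521) = (521 / 3). Reduce: 521 ≡ 2 (mod 3). Now have (2 / 3).
Factor out 2: 2 = 2. Since 3 ≡ 3 (mod 8), (2 / 3) = -1. Now have -(1 / 3).
(1 / 3) = 1. Collecting the sign factors: -1.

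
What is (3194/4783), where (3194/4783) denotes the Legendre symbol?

-1

(3194/4783)
  = (1597/4783)    [4783 ≡ 7 mod 8 ⇒ (2/4783) = +1]
  = (4783/1597)    [QR: 1597 ≡ 1 mod 4, sign kept]
  = (1589/1597)    [4783 ≡ 1589 mod 1597]
  = (1597/1589)    [QR: 1589 ≡ 1 mod 4, sign kept]
  = (8/1589)    [1597 ≡ 8 mod 1589]
  = -(1/1589)    [1589 ≡ 5 mod 8 ⇒ (2/1589)^3 = -1]
  = -1    [(1/1589) = 1]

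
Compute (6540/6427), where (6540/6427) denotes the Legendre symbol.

(6540/6427)
  = (113/6427)    [6540 ≡ 113 mod 6427]
  = (6427/113)    [QR: 113 ≡ 1 mod 4, sign kept]
  = (99/113)    [6427 ≡ 99 mod 113]
  = (113/99)    [QR: 113 ≡ 1 mod 4, sign kept]
  = (14/99)    [113 ≡ 14 mod 99]
  = -(7/99)    [99 ≡ 3 mod 8 ⇒ (2/99) = -1]
  = (99/7)    [QR: both ≡ 3 mod 4, sign flips]
  = (1/7)    [99 ≡ 1 mod 7]
  = 1    [(1/7) = 1]

1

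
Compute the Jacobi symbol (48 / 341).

Factor out 2: 48 = 2^4·3. Since 341 ≡ 5 (mod 8), (2 / 341) = -1, and (2 / 341)^4 = +1. Now have (3 / 341).
341 ≡ 1 (mod 4), so quadratic reciprocity gives (3 / 341) = (341 / 3). Reduce: 341 ≡ 2 (mod 3). Now have (2 / 3).
Factor out 2: 2 = 2. Since 3 ≡ 3 (mod 8), (2 / 3) = -1. Now have -(1 / 3).
(1 / 3) = 1. Collecting the sign factors: -1.

-1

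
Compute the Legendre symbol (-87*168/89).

By multiplicativity, (-87·168/89) = (-87/89)·(168/89).
First factor (-87/89):
Reduce the numerator: -87 ≡ 2 (mod 89), so (-87/89) = (2/89).
Factor out 2: 2 = 2. Since 89 ≡ 1 (mod 8), (2/89) = +1. Now have (1/89).
(1/89) = 1. Collecting the sign factors: 1.
Second factor (168/89):
Reduce the numerator: 168 ≡ 79 (mod 89), so (168/89) = (79/89).
89 ≡ 1 (mod 4), so quadratic reciprocity gives (79/89) = (89/79). Reduce: 89 ≡ 10 (mod 79). Now have (10/79).
Factor out 2: 10 = 2·5. Since 79 ≡ 7 (mod 8), (2/79) = +1. Now have (5/79).
5 ≡ 1 (mod 4), so quadratic reciprocity gives (5/79) = (79/5). Reduce: 79 ≡ 4 (mod 5). Now have (4/5).
Factor out 2: 4 = 2^2. Since 5 ≡ 5 (mod 8), (2/5) = -1, and (2/5)^2 = +1. Now have (1/5).
(1/5) = 1. Collecting the sign factors: 1.
Product: (1)·(1) = 1.

1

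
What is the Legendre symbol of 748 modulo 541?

1

Reduce the numerator: 748 ≡ 207 (mod 541), so (748 / 541) = (207 / 541).
541 ≡ 1 (mod 4), so quadratic reciprocity gives (207 / 541) = (541 / 207). Reduce: 541 ≡ 127 (mod 207). Now have (127 / 207).
Both 127 ≡ 3 and 207 ≡ 3 (mod 4), so reciprocity gives (127 / 207) = -(207 / 127). Reduce: 207 ≡ 80 (mod 127). Now have -(80 / 127).
Factor out 2: 80 = 2^4·5. Since 127 ≡ 7 (mod 8), (2 / 127) = +1, and (2 / 127)^4 = +1. Now have -(5 / 127).
5 ≡ 1 (mod 4), so quadratic reciprocity gives (5 / 127) = (127 / 5). Reduce: 127 ≡ 2 (mod 5). Now have -(2 / 5).
Factor out 2: 2 = 2. Since 5 ≡ 5 (mod 8), (2 / 5) = -1. Now have (1 / 5).
(1 / 5) = 1. Collecting the sign factors: 1.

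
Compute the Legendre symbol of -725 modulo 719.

(-725 / 719)
  = (713 / 719)    [-725 ≡ 713 mod 719]
  = (719 / 713)    [QR: 713 ≡ 1 mod 4, sign kept]
  = (6 / 713)    [719 ≡ 6 mod 713]
  = (3 / 713)    [713 ≡ 1 mod 8 ⇒ (2 / 713) = +1]
  = (713 / 3)    [QR: 713 ≡ 1 mod 4, sign kept]
  = (2 / 3)    [713 ≡ 2 mod 3]
  = -(1 / 3)    [3 ≡ 3 mod 8 ⇒ (2 / 3) = -1]
  = -1    [(1 / 3) = 1]

-1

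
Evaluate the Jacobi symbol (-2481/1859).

1

Reduce the numerator: -2481 ≡ 1237 (mod 1859), so (-2481/1859) = (1237/1859).
1237 ≡ 1 (mod 4), so quadratic reciprocity gives (1237/1859) = (1859/1237). Reduce: 1859 ≡ 622 (mod 1237). Now have (622/1237).
Factor out 2: 622 = 2·311. Since 1237 ≡ 5 (mod 8), (2/1237) = -1. Now have -(311/1237).
1237 ≡ 1 (mod 4), so quadratic reciprocity gives (311/1237) = (1237/311). Reduce: 1237 ≡ 304 (mod 311). Now have -(304/311).
Factor out 2: 304 = 2^4·19. Since 311 ≡ 7 (mod 8), (2/311) = +1, and (2/311)^4 = +1. Now have -(19/311).
Both 19 ≡ 3 and 311 ≡ 3 (mod 4), so reciprocity gives (19/311) = -(311/19). Reduce: 311 ≡ 7 (mod 19). Now have (7/19).
Both 7 ≡ 3 and 19 ≡ 3 (mod 4), so reciprocity gives (7/19) = -(19/7). Reduce: 19 ≡ 5 (mod 7). Now have -(5/7).
5 ≡ 1 (mod 4), so quadratic reciprocity gives (5/7) = (7/5). Reduce: 7 ≡ 2 (mod 5). Now have -(2/5).
Factor out 2: 2 = 2. Since 5 ≡ 5 (mod 8), (2/5) = -1. Now have (1/5).
(1/5) = 1. Collecting the sign factors: 1.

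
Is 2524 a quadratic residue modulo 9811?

yes

Factor out 2: 2524 = 2^2·631. Since 9811 ≡ 3 (mod 8), (2|9811) = -1, and (2|9811)^2 = +1. Now have (631|9811).
Both 631 ≡ 3 and 9811 ≡ 3 (mod 4), so reciprocity gives (631|9811) = -(9811|631). Reduce: 9811 ≡ 346 (mod 631). Now have -(346|631).
Factor out 2: 346 = 2·173. Since 631 ≡ 7 (mod 8), (2|631) = +1. Now have -(173|631).
173 ≡ 1 (mod 4), so quadratic reciprocity gives (173|631) = (631|173). Reduce: 631 ≡ 112 (mod 173). Now have -(112|173).
Factor out 2: 112 = 2^4·7. Since 173 ≡ 5 (mod 8), (2|173) = -1, and (2|173)^4 = +1. Now have -(7|173).
173 ≡ 1 (mod 4), so quadratic reciprocity gives (7|173) = (173|7). Reduce: 173 ≡ 5 (mod 7). Now have -(5|7).
5 ≡ 1 (mod 4), so quadratic reciprocity gives (5|7) = (7|5). Reduce: 7 ≡ 2 (mod 5). Now have -(2|5).
Factor out 2: 2 = 2. Since 5 ≡ 5 (mod 8), (2|5) = -1. Now have (1|5).
(1|5) = 1. Collecting the sign factors: 1.
The Legendre symbol is 1, so x^2 ≡ 2524 (mod 9811) has solution.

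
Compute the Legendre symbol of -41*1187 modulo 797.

-1

By multiplicativity, (-41·1187/797) = (-41/797)·(1187/797).
First factor (-41/797):
(-41/797)
  = (756/797)    [-41 ≡ 756 mod 797]
  = (189/797)    [797 ≡ 5 mod 8 ⇒ (2/797)^2 = +1]
  = (797/189)    [QR: 189 ≡ 1 mod 4, sign kept]
  = (41/189)    [797 ≡ 41 mod 189]
  = (189/41)    [QR: 41 ≡ 1 mod 4, sign kept]
  = (25/41)    [189 ≡ 25 mod 41]
  = (41/25)    [QR: 25 ≡ 1 mod 4, sign kept]
  = (16/25)    [41 ≡ 16 mod 25]
  = (1/25)    [25 ≡ 1 mod 8 ⇒ (2/25)^4 = +1]
  = 1    [(1/25) = 1]
Second factor (1187/797):
(1187/797)
  = (390/797)    [1187 ≡ 390 mod 797]
  = -(195/797)    [797 ≡ 5 mod 8 ⇒ (2/797) = -1]
  = -(797/195)    [QR: 797 ≡ 1 mod 4, sign kept]
  = -(17/195)    [797 ≡ 17 mod 195]
  = -(195/17)    [QR: 17 ≡ 1 mod 4, sign kept]
  = -(8/17)    [195 ≡ 8 mod 17]
  = -(1/17)    [17 ≡ 1 mod 8 ⇒ (2/17)^3 = +1]
  = -1    [(1/17) = 1]
Product: (1)·(-1) = -1.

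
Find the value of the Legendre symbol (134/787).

-1

(134/787)
  = -(67/787)    [787 ≡ 3 mod 8 ⇒ (2/787) = -1]
  = (787/67)    [QR: both ≡ 3 mod 4, sign flips]
  = (50/67)    [787 ≡ 50 mod 67]
  = -(25/67)    [67 ≡ 3 mod 8 ⇒ (2/67) = -1]
  = -(67/25)    [QR: 25 ≡ 1 mod 4, sign kept]
  = -(17/25)    [67 ≡ 17 mod 25]
  = -(25/17)    [QR: 17 ≡ 1 mod 4, sign kept]
  = -(8/17)    [25 ≡ 8 mod 17]
  = -(1/17)    [17 ≡ 1 mod 8 ⇒ (2/17)^3 = +1]
  = -1    [(1/17) = 1]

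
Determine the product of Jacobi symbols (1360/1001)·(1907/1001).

By multiplicativity, (1360·1907/1001) = (1360/1001)·(1907/1001).
First factor (1360/1001):
Reduce the numerator: 1360 ≡ 359 (mod 1001), so (1360/1001) = (359/1001).
1001 ≡ 1 (mod 4), so quadratic reciprocity gives (359/1001) = (1001/359). Reduce: 1001 ≡ 283 (mod 359). Now have (283/359).
Both 283 ≡ 3 and 359 ≡ 3 (mod 4), so reciprocity gives (283/359) = -(359/283). Reduce: 359 ≡ 76 (mod 283). Now have -(76/283).
Factor out 2: 76 = 2^2·19. Since 283 ≡ 3 (mod 8), (2/283) = -1, and (2/283)^2 = +1. Now have -(19/283).
Both 19 ≡ 3 and 283 ≡ 3 (mod 4), so reciprocity gives (19/283) = -(283/19). Reduce: 283 ≡ 17 (mod 19). Now have (17/19).
17 ≡ 1 (mod 4), so quadratic reciprocity gives (17/19) = (19/17). Reduce: 19 ≡ 2 (mod 17). Now have (2/17).
Factor out 2: 2 = 2. Since 17 ≡ 1 (mod 8), (2/17) = +1. Now have (1/17).
(1/17) = 1. Collecting the sign factors: 1.
Second factor (1907/1001):
Reduce the numerator: 1907 ≡ 906 (mod 1001), so (1907/1001) = (906/1001).
Factor out 2: 906 = 2·453. Since 1001 ≡ 1 (mod 8), (2/1001) = +1. Now have (453/1001).
453 ≡ 1 (mod 4), so quadratic reciprocity gives (453/1001) = (1001/453). Reduce: 1001 ≡ 95 (mod 453). Now have (95/453).
453 ≡ 1 (mod 4), so quadratic reciprocity gives (95/453) = (453/95). Reduce: 453 ≡ 73 (mod 95). Now have (73/95).
73 ≡ 1 (mod 4), so quadratic reciprocity gives (73/95) = (95/73). Reduce: 95 ≡ 22 (mod 73). Now have (22/73).
Factor out 2: 22 = 2·11. Since 73 ≡ 1 (mod 8), (2/73) = +1. Now have (11/73).
73 ≡ 1 (mod 4), so quadratic reciprocity gives (11/73) = (73/11). Reduce: 73 ≡ 7 (mod 11). Now have (7/11).
Both 7 ≡ 3 and 11 ≡ 3 (mod 4), so reciprocity gives (7/11) = -(11/7). Reduce: 11 ≡ 4 (mod 7). Now have -(4/7).
Factor out 2: 4 = 2^2. Since 7 ≡ 7 (mod 8), (2/7) = +1, and (2/7)^2 = +1. Now have -(1/7).
(1/7) = 1. Collecting the sign factors: -1.
Product: (1)·(-1) = -1.

-1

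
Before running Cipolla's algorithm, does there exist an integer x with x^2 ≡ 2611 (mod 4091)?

yes

(2611|4091)
  = -(4091|2611)    [QR: both ≡ 3 mod 4, sign flips]
  = -(1480|2611)    [4091 ≡ 1480 mod 2611]
  = (185|2611)    [2611 ≡ 3 mod 8 ⇒ (2|2611)^3 = -1]
  = (2611|185)    [QR: 185 ≡ 1 mod 4, sign kept]
  = (21|185)    [2611 ≡ 21 mod 185]
  = (185|21)    [QR: 21 ≡ 1 mod 4, sign kept]
  = (17|21)    [185 ≡ 17 mod 21]
  = (21|17)    [QR: 17 ≡ 1 mod 4, sign kept]
  = (4|17)    [21 ≡ 4 mod 17]
  = (1|17)    [17 ≡ 1 mod 8 ⇒ (2|17)^2 = +1]
  = 1    [(1|17) = 1]
(2611|4091) = 1, and 4091 is prime, so 2611 is a quadratic residue mod 4091.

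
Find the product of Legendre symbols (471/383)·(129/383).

-1

By multiplicativity, (471·129/383) = (471/383)·(129/383).
First factor (471/383):
Reduce the numerator: 471 ≡ 88 (mod 383), so (471/383) = (88/383).
Factor out 2: 88 = 2^3·11. Since 383 ≡ 7 (mod 8), (2/383) = +1, and (2/383)^3 = +1. Now have (11/383).
Both 11 ≡ 3 and 383 ≡ 3 (mod 4), so reciprocity gives (11/383) = -(383/11). Reduce: 383 ≡ 9 (mod 11). Now have -(9/11).
9 ≡ 1 (mod 4), so quadratic reciprocity gives (9/11) = (11/9). Reduce: 11 ≡ 2 (mod 9). Now have -(2/9).
Factor out 2: 2 = 2. Since 9 ≡ 1 (mod 8), (2/9) = +1. Now have -(1/9).
(1/9) = 1. Collecting the sign factors: -1.
Second factor (129/383):
129 ≡ 1 (mod 4), so quadratic reciprocity gives (129/383) = (383/129). Reduce: 383 ≡ 125 (mod 129). Now have (125/129).
125 ≡ 1 (mod 4), so quadratic reciprocity gives (125/129) = (129/125). Reduce: 129 ≡ 4 (mod 125). Now have (4/125).
Factor out 2: 4 = 2^2. Since 125 ≡ 5 (mod 8), (2/125) = -1, and (2/125)^2 = +1. Now have (1/125).
(1/125) = 1. Collecting the sign factors: 1.
Product: (-1)·(1) = -1.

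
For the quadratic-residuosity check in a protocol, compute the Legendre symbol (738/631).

Reduce the numerator: 738 ≡ 107 (mod 631), so (738/631) = (107/631).
Both 107 ≡ 3 and 631 ≡ 3 (mod 4), so reciprocity gives (107/631) = -(631/107). Reduce: 631 ≡ 96 (mod 107). Now have -(96/107).
Factor out 2: 96 = 2^5·3. Since 107 ≡ 3 (mod 8), (2/107) = -1, and (2/107)^5 = -1. Now have (3/107).
Both 3 ≡ 3 and 107 ≡ 3 (mod 4), so reciprocity gives (3/107) = -(107/3). Reduce: 107 ≡ 2 (mod 3). Now have -(2/3).
Factor out 2: 2 = 2. Since 3 ≡ 3 (mod 8), (2/3) = -1. Now have (1/3).
(1/3) = 1. Collecting the sign factors: 1.

1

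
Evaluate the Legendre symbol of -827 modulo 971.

Reduce the numerator: -827 ≡ 144 (mod 971), so (-827 / 971) = (144 / 971).
Factor out 2: 144 = 2^4·9. Since 971 ≡ 3 (mod 8), (2 / 971) = -1, and (2 / 971)^4 = +1. Now have (9 / 971).
9 ≡ 1 (mod 4), so quadratic reciprocity gives (9 / 971) = (971 / 9). Reduce: 971 ≡ 8 (mod 9). Now have (8 / 9).
Factor out 2: 8 = 2^3. Since 9 ≡ 1 (mod 8), (2 / 9) = +1, and (2 / 9)^3 = +1. Now have (1 / 9).
(1 / 9) = 1. Collecting the sign factors: 1.

1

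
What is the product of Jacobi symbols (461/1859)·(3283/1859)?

-1

By multiplicativity, (461·3283/1859) = (461/1859)·(3283/1859).
First factor (461/1859):
461 ≡ 1 (mod 4), so quadratic reciprocity gives (461/1859) = (1859/461). Reduce: 1859 ≡ 15 (mod 461). Now have (15/461).
461 ≡ 1 (mod 4), so quadratic reciprocity gives (15/461) = (461/15). Reduce: 461 ≡ 11 (mod 15). Now have (11/15).
Both 11 ≡ 3 and 15 ≡ 3 (mod 4), so reciprocity gives (11/15) = -(15/11). Reduce: 15 ≡ 4 (mod 11). Now have -(4/11).
Factor out 2: 4 = 2^2. Since 11 ≡ 3 (mod 8), (2/11) = -1, and (2/11)^2 = +1. Now have -(1/11).
(1/11) = 1. Collecting the sign factors: -1.
Second factor (3283/1859):
Reduce the numerator: 3283 ≡ 1424 (mod 1859), so (3283/1859) = (1424/1859).
Factor out 2: 1424 = 2^4·89. Since 1859 ≡ 3 (mod 8), (2/1859) = -1, and (2/1859)^4 = +1. Now have (89/1859).
89 ≡ 1 (mod 4), so quadratic reciprocity gives (89/1859) = (1859/89). Reduce: 1859 ≡ 79 (mod 89). Now have (79/89).
89 ≡ 1 (mod 4), so quadratic reciprocity gives (79/89) = (89/79). Reduce: 89 ≡ 10 (mod 79). Now have (10/79).
Factor out 2: 10 = 2·5. Since 79 ≡ 7 (mod 8), (2/79) = +1. Now have (5/79).
5 ≡ 1 (mod 4), so quadratic reciprocity gives (5/79) = (79/5). Reduce: 79 ≡ 4 (mod 5). Now have (4/5).
Factor out 2: 4 = 2^2. Since 5 ≡ 5 (mod 8), (2/5) = -1, and (2/5)^2 = +1. Now have (1/5).
(1/5) = 1. Collecting the sign factors: 1.
Product: (-1)·(1) = -1.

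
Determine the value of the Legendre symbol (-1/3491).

-1

(-1/3491)
  = -(1/3491)    [3491 ≡ 3 mod 4 ⇒ (-1/3491) = -1]
  = -1    [(1/3491) = 1]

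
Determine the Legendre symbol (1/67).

1

(1/67)
  = 1    [(1/67) = 1]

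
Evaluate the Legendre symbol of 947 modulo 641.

(947/641)
  = (306/641)    [947 ≡ 306 mod 641]
  = (153/641)    [641 ≡ 1 mod 8 ⇒ (2/641) = +1]
  = (641/153)    [QR: 153 ≡ 1 mod 4, sign kept]
  = (29/153)    [641 ≡ 29 mod 153]
  = (153/29)    [QR: 29 ≡ 1 mod 4, sign kept]
  = (8/29)    [153 ≡ 8 mod 29]
  = -(1/29)    [29 ≡ 5 mod 8 ⇒ (2/29)^3 = -1]
  = -1    [(1/29) = 1]

-1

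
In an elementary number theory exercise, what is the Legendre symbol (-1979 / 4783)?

1

(-1979 / 4783)
  = -(1979 / 4783)    [4783 ≡ 3 mod 4 ⇒ (-1 / 4783) = -1]
  = (4783 / 1979)    [QR: both ≡ 3 mod 4, sign flips]
  = (825 / 1979)    [4783 ≡ 825 mod 1979]
  = (1979 / 825)    [QR: 825 ≡ 1 mod 4, sign kept]
  = (329 / 825)    [1979 ≡ 329 mod 825]
  = (825 / 329)    [QR: 329 ≡ 1 mod 4, sign kept]
  = (167 / 329)    [825 ≡ 167 mod 329]
  = (329 / 167)    [QR: 329 ≡ 1 mod 4, sign kept]
  = (162 / 167)    [329 ≡ 162 mod 167]
  = (81 / 167)    [167 ≡ 7 mod 8 ⇒ (2 / 167) = +1]
  = (167 / 81)    [QR: 81 ≡ 1 mod 4, sign kept]
  = (5 / 81)    [167 ≡ 5 mod 81]
  = (81 / 5)    [QR: 5 ≡ 1 mod 4, sign kept]
  = (1 / 5)    [81 ≡ 1 mod 5]
  = 1    [(1 / 5) = 1]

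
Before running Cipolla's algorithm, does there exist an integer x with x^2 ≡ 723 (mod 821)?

no

(723|821)
  = (821|723)    [QR: 821 ≡ 1 mod 4, sign kept]
  = (98|723)    [821 ≡ 98 mod 723]
  = -(49|723)    [723 ≡ 3 mod 8 ⇒ (2|723) = -1]
  = -(723|49)    [QR: 49 ≡ 1 mod 4, sign kept]
  = -(37|49)    [723 ≡ 37 mod 49]
  = -(49|37)    [QR: 37 ≡ 1 mod 4, sign kept]
  = -(12|37)    [49 ≡ 12 mod 37]
  = -(3|37)    [37 ≡ 5 mod 8 ⇒ (2|37)^2 = +1]
  = -(37|3)    [QR: 37 ≡ 1 mod 4, sign kept]
  = -(1|3)    [37 ≡ 1 mod 3]
  = -1    [(1|3) = 1]
(723|821) = -1, and 821 is prime, so 723 is not a quadratic residue mod 821.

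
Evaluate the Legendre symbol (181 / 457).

-1

181 ≡ 1 (mod 4), so quadratic reciprocity gives (181 / 457) = (457 / 181). Reduce: 457 ≡ 95 (mod 181). Now have (95 / 181).
181 ≡ 1 (mod 4), so quadratic reciprocity gives (95 / 181) = (181 / 95). Reduce: 181 ≡ 86 (mod 95). Now have (86 / 95).
Factor out 2: 86 = 2·43. Since 95 ≡ 7 (mod 8), (2 / 95) = +1. Now have (43 / 95).
Both 43 ≡ 3 and 95 ≡ 3 (mod 4), so reciprocity gives (43 / 95) = -(95 / 43). Reduce: 95 ≡ 9 (mod 43). Now have -(9 / 43).
9 ≡ 1 (mod 4), so quadratic reciprocity gives (9 / 43) = (43 / 9). Reduce: 43 ≡ 7 (mod 9). Now have -(7 / 9).
9 ≡ 1 (mod 4), so quadratic reciprocity gives (7 / 9) = (9 / 7). Reduce: 9 ≡ 2 (mod 7). Now have -(2 / 7).
Factor out 2: 2 = 2. Since 7 ≡ 7 (mod 8), (2 / 7) = +1. Now have -(1 / 7).
(1 / 7) = 1. Collecting the sign factors: -1.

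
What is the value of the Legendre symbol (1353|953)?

1

(1353|953)
  = (400|953)    [1353 ≡ 400 mod 953]
  = (25|953)    [953 ≡ 1 mod 8 ⇒ (2|953)^4 = +1]
  = (953|25)    [QR: 25 ≡ 1 mod 4, sign kept]
  = (3|25)    [953 ≡ 3 mod 25]
  = (25|3)    [QR: 25 ≡ 1 mod 4, sign kept]
  = (1|3)    [25 ≡ 1 mod 3]
  = 1    [(1|3) = 1]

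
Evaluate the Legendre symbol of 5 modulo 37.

-1

(5 / 37)
  = (37 / 5)    [QR: 5 ≡ 1 mod 4, sign kept]
  = (2 / 5)    [37 ≡ 2 mod 5]
  = -(1 / 5)    [5 ≡ 5 mod 8 ⇒ (2 / 5) = -1]
  = -1    [(1 / 5) = 1]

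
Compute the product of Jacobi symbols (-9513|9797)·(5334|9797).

-1

By multiplicativity, (-9513·5334|9797) = (-9513|9797)·(5334|9797).
First factor (-9513|9797):
(-9513|9797)
  = (284|9797)    [-9513 ≡ 284 mod 9797]
  = (71|9797)    [9797 ≡ 5 mod 8 ⇒ (2|9797)^2 = +1]
  = (9797|71)    [QR: 9797 ≡ 1 mod 4, sign kept]
  = (70|71)    [9797 ≡ 70 mod 71]
  = (35|71)    [71 ≡ 7 mod 8 ⇒ (2|71) = +1]
  = -(71|35)    [QR: both ≡ 3 mod 4, sign flips]
  = -(1|35)    [71 ≡ 1 mod 35]
  = -1    [(1|35) = 1]
Second factor (5334|9797):
(5334|9797)
  = -(2667|9797)    [9797 ≡ 5 mod 8 ⇒ (2|9797) = -1]
  = -(9797|2667)    [QR: 9797 ≡ 1 mod 4, sign kept]
  = -(1796|2667)    [9797 ≡ 1796 mod 2667]
  = -(449|2667)    [2667 ≡ 3 mod 8 ⇒ (2|2667)^2 = +1]
  = -(2667|449)    [QR: 449 ≡ 1 mod 4, sign kept]
  = -(422|449)    [2667 ≡ 422 mod 449]
  = -(211|449)    [449 ≡ 1 mod 8 ⇒ (2|449) = +1]
  = -(449|211)    [QR: 449 ≡ 1 mod 4, sign kept]
  = -(27|211)    [449 ≡ 27 mod 211]
  = (211|27)    [QR: both ≡ 3 mod 4, sign flips]
  = (22|27)    [211 ≡ 22 mod 27]
  = -(11|27)    [27 ≡ 3 mod 8 ⇒ (2|27) = -1]
  = (27|11)    [QR: both ≡ 3 mod 4, sign flips]
  = (5|11)    [27 ≡ 5 mod 11]
  = (11|5)    [QR: 5 ≡ 1 mod 4, sign kept]
  = (1|5)    [11 ≡ 1 mod 5]
  = 1    [(1|5) = 1]
Product: (-1)·(1) = -1.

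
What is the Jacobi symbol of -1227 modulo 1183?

-1

Pull out -1: (-1227/1183) = (-1/1183)·(1227/1183). Since 1183 ≡ 3 (mod 4), (-1/1183) = -1. Now have -(1227/1183).
Reduce the numerator: 1227 ≡ 44 (mod 1183), so (1227/1183) = (44/1183).
Factor out 2: 44 = 2^2·11. Since 1183 ≡ 7 (mod 8), (2/1183) = +1, and (2/1183)^2 = +1. Now have -(11/1183).
Both 11 ≡ 3 and 1183 ≡ 3 (mod 4), so reciprocity gives (11/1183) = -(1183/11). Reduce: 1183 ≡ 6 (mod 11). Now have (6/11).
Factor out 2: 6 = 2·3. Since 11 ≡ 3 (mod 8), (2/11) = -1. Now have -(3/11).
Both 3 ≡ 3 and 11 ≡ 3 (mod 4), so reciprocity gives (3/11) = -(11/3). Reduce: 11 ≡ 2 (mod 3). Now have (2/3).
Factor out 2: 2 = 2. Since 3 ≡ 3 (mod 8), (2/3) = -1. Now have -(1/3).
(1/3) = 1. Collecting the sign factors: -1.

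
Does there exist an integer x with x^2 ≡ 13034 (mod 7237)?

yes

Reduce the numerator: 13034 ≡ 5797 (mod 7237), so (13034/7237) = (5797/7237).
5797 ≡ 1 (mod 4), so quadratic reciprocity gives (5797/7237) = (7237/5797). Reduce: 7237 ≡ 1440 (mod 5797). Now have (1440/5797).
Factor out 2: 1440 = 2^5·45. Since 5797 ≡ 5 (mod 8), (2/5797) = -1, and (2/5797)^5 = -1. Now have -(45/5797).
45 ≡ 1 (mod 4), so quadratic reciprocity gives (45/5797) = (5797/45). Reduce: 5797 ≡ 37 (mod 45). Now have -(37/45).
37 ≡ 1 (mod 4), so quadratic reciprocity gives (37/45) = (45/37). Reduce: 45 ≡ 8 (mod 37). Now have -(8/37).
Factor out 2: 8 = 2^3. Since 37 ≡ 5 (mod 8), (2/37) = -1, and (2/37)^3 = -1. Now have (1/37).
(1/37) = 1. Collecting the sign factors: 1.
The Legendre symbol is 1, so x^2 ≡ 13034 (mod 7237) has solution.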